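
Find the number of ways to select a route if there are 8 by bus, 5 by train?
13
By the addition principle: 8 + 5 = 13.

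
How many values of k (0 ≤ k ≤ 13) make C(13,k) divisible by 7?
0

Checking C(13,k) mod 7 for k = 0..13: none are divisible by 7. Count = 0.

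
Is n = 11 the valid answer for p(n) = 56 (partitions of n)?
Pentagonal recurrence p(n) = p(n−1) + p(n−2) − p(n−5) − p(n−7) + …: p(11) = p(10) + p(9) − p(6) − p(4) = 42 + 30 − 11 − 5 = 56, which equals 56.
Final answer: Yes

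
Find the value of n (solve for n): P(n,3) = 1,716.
13
P(n,3) = n(n−1)(n−2) is increasing in n; n(n−1)(n−2) ≈ (n−1)^3 = 1,716 gives n ≈ 13.0. Check: P(11,3) = 990, P(12,3) = 1,320, P(13,3) = 1,716 ✓. So n = 13.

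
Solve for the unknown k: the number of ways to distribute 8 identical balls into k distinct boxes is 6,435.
Stars and bars: the count is C(8+k−1, k−1), increasing in k. k=6: C(13,5) = 1,287, k=7: C(14,6) = 3,003, k=8: C(15,7) = 6,435 ✓. So k = 8.
Final answer: 8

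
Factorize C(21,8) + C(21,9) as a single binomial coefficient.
C(22,9)

Solution: By Pascal's identity: C(21,8) + C(21,9) = C(22,9) = 497,420.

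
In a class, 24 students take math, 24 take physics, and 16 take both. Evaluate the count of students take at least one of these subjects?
32

Reasoning: |A∪B| = |A|+|B|-|A∩B| = 24+24-16 = 32.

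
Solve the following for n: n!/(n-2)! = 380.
n!/(n-2)! = n×(n-1), a product of 2 consecutive integers ≈ (n−0.5)^2. 380^(1/2) + 0.5 ≈ 20.0; check n = 20: 20×19 = 380 ✓. So n = 20.

Answer: 20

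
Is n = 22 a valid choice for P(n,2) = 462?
P(22,2) = 22·21 = 462, which equals 462.

Answer: Yes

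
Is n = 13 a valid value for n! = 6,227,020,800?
13! = 13·12! = 13·479,001,600 = 6,227,020,800, which equals 6,227,020,800.
Final answer: Yes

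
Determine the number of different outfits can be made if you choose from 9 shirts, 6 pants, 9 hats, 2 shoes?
972

Working:
By the multiplication principle: 9 × 6 × 9 × 2 = 972.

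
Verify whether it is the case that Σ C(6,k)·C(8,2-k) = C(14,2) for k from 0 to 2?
Vandermonde's identity gives C(14,2) = 91; RHS C(14,2) = 91.

Answer: True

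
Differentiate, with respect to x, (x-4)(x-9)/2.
(2x - 13)/2

d/dx[(x-4)(x-9)] = (x-9) + (x-4) = 2x - 13. Dividing by 2 gives (2x - 13)/2.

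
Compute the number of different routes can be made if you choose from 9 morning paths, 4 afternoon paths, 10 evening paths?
360
By the multiplication principle: 9 × 4 × 10 = 360.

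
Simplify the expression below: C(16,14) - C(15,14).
105
C(16,14) - C(15,14) = C(15,13) = 105.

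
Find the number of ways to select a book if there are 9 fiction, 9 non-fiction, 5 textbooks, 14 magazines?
37

Explanation: By the addition principle: 9 + 9 + 5 + 14 = 37.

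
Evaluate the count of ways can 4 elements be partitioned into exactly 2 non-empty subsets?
7
This equals S(4,2), the Stirling number of the 2nd kind.
Using the Stirling recurrence: S(n,k) = k·S(n-1,k) + S(n-1,k-1)
S(4,2) = 2·S(3,2) + S(3,1)
         = 2·3 + 1
         = 6 + 1
         = 7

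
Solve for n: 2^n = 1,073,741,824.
30

Solution: 1,073,741,824 = 1,024 × 1,024 × 1,024 = 2^10 × 2^10 × 2^10 = 2^30, so n = 30.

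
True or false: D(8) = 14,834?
False

Working:
Derangements of 8 elements: D(8) = (8-1)·[D(7) + D(6)] = 7·[1,854 + 265] = 14,833.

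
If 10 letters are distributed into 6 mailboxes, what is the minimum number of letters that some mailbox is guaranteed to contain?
2

Solution: Pigeonhole: ⌈10/6⌉ = 2.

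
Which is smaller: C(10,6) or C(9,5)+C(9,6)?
Equal
By Pascal's identity: C(10,6) = C(9,5)+C(9,6) = 210. Equal.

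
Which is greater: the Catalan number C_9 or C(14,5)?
C_9

Explanation: C_9 = C(18,9)/(9+1) = 48,620/10 = 4,862; C(14,5) = 2,002.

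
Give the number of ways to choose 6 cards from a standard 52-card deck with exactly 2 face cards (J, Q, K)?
12 face cards and 40 non-face cards: C(12,2) × C(40,4) = 66 × 91,390 = 6,031,740.

Answer: 6,031,740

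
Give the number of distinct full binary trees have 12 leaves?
58,786

Solution: Using the Catalan number formula: C_n = C(2n, n) / (n+1)
C_11 = C(22, 11) / (11+1)
     = 705432 / 12
     = 58,786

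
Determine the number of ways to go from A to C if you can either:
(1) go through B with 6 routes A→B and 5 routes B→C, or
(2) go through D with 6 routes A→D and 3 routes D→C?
48

Reasoning: Route via B: 6×5=30. Route via D: 6×3=18. Total: 48.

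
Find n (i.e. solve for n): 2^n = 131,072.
131,072 = 1,024 × 128 = 2^10 × 2^7 = 2^17, so n = 17.

Answer: 17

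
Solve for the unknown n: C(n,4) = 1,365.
C(n,4) = n(n−1)(n−2)(n−3)/4! is increasing in n, and n(n−1)(n−2)(n−3) = 4!·1,365 = 32,760 ≈ (n−1.5)^4 gives n ≈ 15.0. Check: C(13,4) = 715, C(14,4) = 1,001, C(15,4) = 1,365 ✓. So n = 15.

Answer: 15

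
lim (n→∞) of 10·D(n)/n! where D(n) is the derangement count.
D(n)/n! → 1/e, so 10·D(n)/n! → 10/e.

Answer: 10/e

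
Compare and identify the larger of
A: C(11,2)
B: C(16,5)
B

Solution: A=C(11,2)=55, B=C(16,5)=4,368.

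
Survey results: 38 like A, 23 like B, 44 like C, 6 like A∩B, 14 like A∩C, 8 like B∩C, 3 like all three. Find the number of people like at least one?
80

|A∪B∪C| = 38+23+44-6-14-8+3 = 80.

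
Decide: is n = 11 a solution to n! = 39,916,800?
11! = 11·10! = 11·3,628,800 = 39,916,800, which equals 39,916,800.

Answer: Yes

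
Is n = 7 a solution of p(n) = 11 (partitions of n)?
No

Pentagonal recurrence p(n) = p(n−1) + p(n−2) − p(n−5) − p(n−7) + …: p(7) = p(6) + p(5) − p(2) − p(0) = 11 + 7 − 2 − 1 = 15, which does not equal 11.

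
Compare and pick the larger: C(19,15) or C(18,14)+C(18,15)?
Equal

Explanation: By Pascal's identity: C(19,15) = C(18,14)+C(18,15) = 3,876. Equal.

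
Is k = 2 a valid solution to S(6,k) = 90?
No

Working:
S(6,2) = 2·S(5,2) + S(5,1) = 2·15 + 1 = 31, which does not equal 90.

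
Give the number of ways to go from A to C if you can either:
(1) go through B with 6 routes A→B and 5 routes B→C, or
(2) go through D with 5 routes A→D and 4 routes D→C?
50

Solution: Route via B: 6×5=30. Route via D: 5×4=20. Total: 50.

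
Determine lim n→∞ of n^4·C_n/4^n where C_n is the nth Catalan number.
∞

C_n ~ 4^n/(n^(3/2)√π), so n^4·C_n/4^n ~ n^(4 − 3/2)/√π → ∞.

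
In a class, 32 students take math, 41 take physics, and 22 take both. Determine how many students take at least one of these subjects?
51

Reasoning: |A∪B| = |A|+|B|-|A∩B| = 32+41-22 = 51.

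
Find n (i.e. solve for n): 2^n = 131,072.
131,072 = 1,024 × 128 = 2^10 × 2^7 = 2^17, so n = 17.
Final answer: 17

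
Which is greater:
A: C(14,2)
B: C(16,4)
B
A=C(14,2)=91, B=C(16,4)=1,820.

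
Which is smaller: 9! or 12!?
9!

Solution: 9!=362,880, 12!=479,001,600. 12! > 9!.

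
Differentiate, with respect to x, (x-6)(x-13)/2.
d/dx[(x-6)(x-13)] = (x-13) + (x-6) = 2x - 19. Dividing by 2 gives (2x - 19)/2.
Final answer: (2x - 19)/2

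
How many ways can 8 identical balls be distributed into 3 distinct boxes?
45

Explanation: C(8+3-1, 3-1) = C(10, 2) = 45.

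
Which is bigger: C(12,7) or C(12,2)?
C(12,7)

Reasoning: C(12,7)=792, C(12,2)=66.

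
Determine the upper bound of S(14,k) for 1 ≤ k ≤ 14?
63,436,373

Row S(14,k) for k = 1..14 (via S(n,k) = k·S(n−1,k) + S(n−1,k−1)): 1, 8,191, 788,970, 10,391,745, 40,075,035, 63,436,373, 49,329,280, 20,912,320, 5,135,130, 752,752, 66,066, 3,367, 91, 1. The row is unimodal; maximum at k = 6: 63,436,373.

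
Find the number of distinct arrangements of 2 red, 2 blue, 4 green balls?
420

Multinomial: 8!/(2! × 2! × 4!) = 420.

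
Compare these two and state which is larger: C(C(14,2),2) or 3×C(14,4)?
C(C(14,2),2)=4,095, 3×C(14,4)=3,003.
Final answer: C(C(14,2),2)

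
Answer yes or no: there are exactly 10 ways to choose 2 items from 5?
Yes

Reasoning: C(5,2) = 10.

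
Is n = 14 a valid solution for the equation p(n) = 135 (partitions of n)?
Yes

Working:
Pentagonal recurrence p(n) = p(n−1) + p(n−2) − p(n−5) − p(n−7) + …: p(14) = p(13) + p(12) − p(9) − p(7) + p(2) = 101 + 77 − 30 − 15 + 2 = 135, which equals 135.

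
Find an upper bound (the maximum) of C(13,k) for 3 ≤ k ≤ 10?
1,716

C(13,k) is maximised at the centre of the row: C(13,6) = 1,716.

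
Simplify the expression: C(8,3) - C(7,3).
21

Explanation: C(8,3) - C(7,3) = C(7,2) = 21.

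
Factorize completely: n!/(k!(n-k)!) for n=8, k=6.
This is the binomial coefficient C(8,6) = 28.

Answer: C(8,6) = 28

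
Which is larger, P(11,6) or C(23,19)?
P(11,6)
P(11,6)=332,640, C(23,19)=8,855.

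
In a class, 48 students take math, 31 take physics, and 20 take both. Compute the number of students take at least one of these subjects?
59

|A∪B| = |A|+|B|-|A∩B| = 48+31-20 = 59.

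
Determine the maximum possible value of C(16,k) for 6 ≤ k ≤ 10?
C(16,k) is maximised at the centre of the row: C(16,8) = 12,870.
Final answer: 12,870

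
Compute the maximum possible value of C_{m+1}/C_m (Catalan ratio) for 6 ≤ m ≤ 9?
C_{m+1}/C_m = 2(2m+1)/(m+2), which increases with m. Maximum at m = 9: 2·19/11 = 38/11.
Final answer: 38/11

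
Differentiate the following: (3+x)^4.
4(3+x)^3

Reasoning: Using the power rule: d/dx (3+x)^4 = 4(3+x)^{3}.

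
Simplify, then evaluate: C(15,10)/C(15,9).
C(n,k+1)/C(n,k) = (n−k)/(k+1). Here (15−9)/(9+1) = 6/10 = 3/5.
Final answer: 3/5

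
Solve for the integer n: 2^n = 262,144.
18
262,144 = 1,024 × 256 = 2^10 × 2^8 = 2^18, so n = 18.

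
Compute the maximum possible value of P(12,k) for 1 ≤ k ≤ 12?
479,001,600

Working:
P(12,k) increases in k, so maximum at k = 12: 12! = 479,001,600.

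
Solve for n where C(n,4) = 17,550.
27

Explanation: C(n,4) = n(n−1)(n−2)(n−3)/4! is increasing in n, and n(n−1)(n−2)(n−3) = 4!·17,550 = 421,200 ≈ (n−1.5)^4 gives n ≈ 27.0. Check: C(25,4) = 12,650, C(26,4) = 14,950, C(27,4) = 17,550 ✓. So n = 27.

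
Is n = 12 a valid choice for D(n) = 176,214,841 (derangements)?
Yes

Working:
D(12) = (12-1)·[D(11) + D(10)] = 11·[14,684,570 + 1,334,961] = 176,214,841, which equals 176,214,841.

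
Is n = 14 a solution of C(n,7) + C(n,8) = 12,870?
No

C(14,7) + C(14,8) = 3,432 + 3,003 = 6,435, which does not equal 12,870.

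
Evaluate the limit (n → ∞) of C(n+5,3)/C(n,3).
Both numerator and denominator grow as n^3/3! for large n, so the ratio → 1.
Final answer: 1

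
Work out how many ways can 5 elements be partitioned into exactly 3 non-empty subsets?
25

Explanation: This equals S(5,3), the Stirling number of the 2nd kind.
Using the Stirling recurrence: S(n,k) = k·S(n-1,k) + S(n-1,k-1)
S(5,3) = 3·S(4,3) + S(4,2)
         = 3·6 + 7
         = 18 + 7
         = 25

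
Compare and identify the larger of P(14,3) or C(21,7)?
C(21,7)

Working:
P(14,3)=2,184, C(21,7)=116,280.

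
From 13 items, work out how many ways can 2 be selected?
78

C(13,2) = 13! / (2! × (13-2)!)
         = 13! / (2! × 11!)
         = 78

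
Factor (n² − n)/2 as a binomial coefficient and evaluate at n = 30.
(n² − n)/2 = n(n−1)/2 = C(n,2). At n = 30: C(30,2) = 435.
Final answer: C(n,2); C(30,2) = 435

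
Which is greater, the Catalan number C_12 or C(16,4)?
C_12
C_12 = C(24,12)/(12+1) = 2,704,156/13 = 208,012; C(16,4) = 1,820.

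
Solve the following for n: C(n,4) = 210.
10

Solution: C(n,4) = n(n−1)(n−2)(n−3)/4! is increasing in n, and n(n−1)(n−2)(n−3) = 4!·210 = 5,040 ≈ (n−1.5)^4 gives n ≈ 9.9. Check: C(8,4) = 70, C(9,4) = 126, C(10,4) = 210 ✓. So n = 10.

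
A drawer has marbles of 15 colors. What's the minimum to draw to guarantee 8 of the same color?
106

Solution: Worst case: 7 of each = 105. One more: 106.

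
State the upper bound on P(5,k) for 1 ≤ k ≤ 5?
120

Reasoning: P(5,k) increases in k, so maximum at k = 5: 5! = 120.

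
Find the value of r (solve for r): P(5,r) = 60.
3

P(5,r) = 5·4·…·(5−r+1), a product of r factors. Multiplying down from 5: 5 = 5; 5·4 = 20; 5·4·3 = 60 ✓ (3 factors). So r = 3.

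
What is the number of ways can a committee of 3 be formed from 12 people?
220

Explanation: C(12,3) = 12! / (3! × (12-3)!)
         = 12! / (3! × 9!)
         = 220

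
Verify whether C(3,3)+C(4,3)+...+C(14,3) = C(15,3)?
False
Hockey stick identity gives Σ = C(15,4) = 1,365; RHS C(15,3) = 455.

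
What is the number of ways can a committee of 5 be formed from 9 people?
126

Reasoning: C(9,5) = 9! / (5! × (9-5)!)
         = 9! / (5! × 4!)
         = 126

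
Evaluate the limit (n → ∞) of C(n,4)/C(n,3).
∞

Reasoning: C(n,4)/C(n,3) = (n-3)/4 → ∞ as n → ∞.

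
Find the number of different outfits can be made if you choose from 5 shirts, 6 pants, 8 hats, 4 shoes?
By the multiplication principle: 5 × 6 × 8 × 4 = 960.
Final answer: 960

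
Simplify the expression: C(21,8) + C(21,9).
By Pascal's identity: C(22,9) = 497,420.
Final answer: 497,420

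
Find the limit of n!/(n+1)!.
0

Working:
n!/(n+1)! = 1/[(n+1)] → 0 as n → ∞.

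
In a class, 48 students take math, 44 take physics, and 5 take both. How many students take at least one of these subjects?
87

Reasoning: |A∪B| = |A|+|B|-|A∩B| = 48+44-5 = 87.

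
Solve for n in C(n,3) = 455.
15

Explanation: C(n,3) = n(n−1)(n−2)/3! is increasing in n, and n(n−1)(n−2) = 3!·455 = 2,730 ≈ (n−1)^3 gives n ≈ 15.0. Check: C(13,3) = 286, C(14,3) = 364, C(15,3) = 455 ✓. So n = 15.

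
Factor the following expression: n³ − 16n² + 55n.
n(n − 5)(n − 11)

n³ − 16n² + 55n = n(n² − 16n + 55) = n(n − 5)(n − 11).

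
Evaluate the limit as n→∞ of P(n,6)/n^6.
1

Explanation: P(n,6) = n(n-1)···(n-5) ≈ n^6 for large n. Limit = 1.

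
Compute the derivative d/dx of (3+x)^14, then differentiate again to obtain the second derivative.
182(3+x)^12
First derivative: 14(3+x)^{13}. Second derivative: 14·13·(3+x)^{12} = 182(3+x)^{12}.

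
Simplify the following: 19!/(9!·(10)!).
92,378

Solution: This is C(19,9) = 92,378.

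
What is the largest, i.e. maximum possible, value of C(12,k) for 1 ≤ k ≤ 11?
924

Solution: C(12,k) is maximised at the centre of the row: C(12,6) = 924.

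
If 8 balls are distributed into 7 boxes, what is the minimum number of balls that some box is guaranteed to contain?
2

Reasoning: Pigeonhole: ⌈8/7⌉ = 2.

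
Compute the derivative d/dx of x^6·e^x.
Product rule: d/dx[x^6]·e^x + x^6·d/dx[e^x] = 6x^{5}e^x + x^6e^x.
Final answer: (6x^5 + x^6)e^x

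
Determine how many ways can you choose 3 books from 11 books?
165

Solution: C(11,3) = 11! / (3! × (11-3)!)
         = 11! / (3! × 8!)
         = 165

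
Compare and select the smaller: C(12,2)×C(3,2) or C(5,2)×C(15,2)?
C(12,2)×C(3,2)=198, C(5,2)×C(15,2)=1,050.
Final answer: C(12,2)×C(3,2)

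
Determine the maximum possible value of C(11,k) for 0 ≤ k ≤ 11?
462
Maximum at k = 5 or k = 6: C(11,5) = 462.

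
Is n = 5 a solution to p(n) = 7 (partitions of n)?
Yes

Solution: Pentagonal recurrence p(n) = p(n−1) + p(n−2) − p(n−5) − p(n−7) + …: p(5) = p(4) + p(3) − p(0) = 5 + 3 − 1 = 7, which equals 7.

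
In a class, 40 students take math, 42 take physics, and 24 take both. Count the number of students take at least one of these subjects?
58

Reasoning: |A∪B| = |A|+|B|-|A∩B| = 40+42-24 = 58.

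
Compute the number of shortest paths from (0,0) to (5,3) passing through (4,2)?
To (4,2): C(6,4)=15. From there: C(2,1)=2. Total: 30.

Answer: 30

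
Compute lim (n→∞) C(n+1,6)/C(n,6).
Both numerator and denominator grow as n^6/6! for large n, so the ratio → 1.

Answer: 1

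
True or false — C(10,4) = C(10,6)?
True

Reasoning: Symmetry C(n,k) = C(n,n-k): C(10,4) = 210 and C(10,6) = 210. Both sides agree, so the statement holds.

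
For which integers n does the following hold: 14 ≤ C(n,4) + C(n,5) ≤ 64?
6, 7

Explanation: C(5,4)+C(5,5)=6; C(6,4)+C(6,5)=21; C(7,4)+C(7,5)=56; C(8,4)+C(8,5)=126. So valid n = 6, 7.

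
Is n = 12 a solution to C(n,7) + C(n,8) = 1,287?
Yes
C(12,7) + C(12,8) = 792 + 495 = 1,287, which equals 1,287.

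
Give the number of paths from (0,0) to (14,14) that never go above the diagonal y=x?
2,674,440

Working:
Counted by the Catalan number C_14: C_14 = C(28,14)/(14+1) = 40,116,600/15 = 2,674,440.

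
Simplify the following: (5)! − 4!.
96

(5)! − 4! = (5)·4! − 4! = (5−1)·4! = 4·4! = 96.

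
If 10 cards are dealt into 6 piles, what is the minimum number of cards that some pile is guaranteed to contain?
2

Solution: Pigeonhole: ⌈10/6⌉ = 2.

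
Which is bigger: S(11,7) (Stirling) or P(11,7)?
P(11,7)

S(11,7) = 7·S(10,7) + S(10,6) = 7·5,880 + 22,827 = 63,987; P(11,7) = 1,663,200.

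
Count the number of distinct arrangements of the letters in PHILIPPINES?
Word has 11 letters (P=3, H=1, I=3, L=1, N=1, E=1, S=1). Arrangements: 11!/Π(k!) = 1,108,800.
Final answer: 1,108,800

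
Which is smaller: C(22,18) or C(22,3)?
C(22,3)

Reasoning: C(22,18)=7,315, C(22,3)=1,540.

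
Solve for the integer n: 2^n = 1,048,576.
1,048,576 = 1,024 × 1,024 = 2^10 × 2^10 = 2^20, so n = 20.

Answer: 20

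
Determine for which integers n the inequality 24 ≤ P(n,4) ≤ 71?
4

Working:
P(3,4)=0; P(4,4)=24; P(5,4)=120. So valid n = 4.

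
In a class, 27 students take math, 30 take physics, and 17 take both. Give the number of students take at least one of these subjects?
|A∪B| = |A|+|B|-|A∩B| = 27+30-17 = 40.

Answer: 40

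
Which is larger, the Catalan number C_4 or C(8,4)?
C_4 = C(8,4)/(4+1) = 70/5 = 14; C(8,4) = 70.
Final answer: C(8,4)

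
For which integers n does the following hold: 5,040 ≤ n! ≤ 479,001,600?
n! is strictly increasing; 7! = 5,040 and 12! = 479,001,600, so valid n = 7, 8, 9, 10, 11, 12.
Final answer: 7, 8, 9, 10, 11, 12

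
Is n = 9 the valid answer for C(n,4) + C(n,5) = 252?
Yes

Reasoning: C(9,4) + C(9,5) = 126 + 126 = 252, which equals 252.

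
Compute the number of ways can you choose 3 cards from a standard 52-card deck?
C(52,3) = 22,100.
Final answer: 22,100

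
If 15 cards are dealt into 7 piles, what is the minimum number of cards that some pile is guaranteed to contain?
3

Solution: Pigeonhole: ⌈15/7⌉ = 3.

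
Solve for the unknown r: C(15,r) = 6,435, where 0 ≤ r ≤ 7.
7
C(15,r) is increasing for 0 ≤ r ≤ 7. Stepping up (C(15,r+1) = C(15,r)·(15−r)/(r+1)): C(15,1) = 15, C(15,2) = 105, C(15,3) = 455, C(15,4) = 1,365, C(15,5) = 3,003, C(15,6) = 5,005, C(15,7) = 6,435 ✓. So r = 7.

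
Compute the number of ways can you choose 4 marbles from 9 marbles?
126

Working:
C(9,4) = 9! / (4! × (9-4)!)
         = 9! / (4! × 5!)
         = 126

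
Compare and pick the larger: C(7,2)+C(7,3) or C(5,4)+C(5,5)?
C(7,2)+C(7,3)

Reasoning: First=56, Second=6.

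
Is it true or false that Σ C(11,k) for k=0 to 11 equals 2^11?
True

Solution: Binomial theorem: Σ C(11,k) = (1+1)^11 = 2^11 = 2,048; RHS 2^11 = 2,048.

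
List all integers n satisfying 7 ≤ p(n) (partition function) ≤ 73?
5, 6, 7, 8, 9, 10, 11
Tabulating p(n) via p(n) = p(n−1) + p(n−2) − p(n−5) − p(n−7) + …: p(4)=5; p(5)=7; p(6)=11; p(7)=15; p(8)=22; p(9)=30; p(10)=42; p(11)=56; p(12)=77. So valid n = 5, 6, 7, 8, 9, 10, 11.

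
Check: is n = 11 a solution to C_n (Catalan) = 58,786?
Yes
C_11 = C(22,11)/(11+1) = 705,432/12 = 58,786, which equals 58,786.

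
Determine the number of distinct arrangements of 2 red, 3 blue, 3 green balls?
Multinomial: 8!/(2! × 3! × 3!) = 560.

Answer: 560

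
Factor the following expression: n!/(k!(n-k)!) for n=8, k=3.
This is the binomial coefficient C(8,3) = 56.
Final answer: C(8,3) = 56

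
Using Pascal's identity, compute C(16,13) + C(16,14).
680

Explanation: C(16,13) + C(16,14) = C(17,14) = 680.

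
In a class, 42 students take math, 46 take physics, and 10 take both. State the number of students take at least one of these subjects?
78

Reasoning: |A∪B| = |A|+|B|-|A∩B| = 42+46-10 = 78.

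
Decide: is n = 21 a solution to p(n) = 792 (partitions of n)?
Yes

Pentagonal recurrence p(n) = p(n−1) + p(n−2) − p(n−5) − p(n−7) + …: p(21) = p(20) + p(19) − p(16) − p(14) + p(9) + p(6) = 627 + 490 − 231 − 135 + 30 + 11 = 792, which equals 792.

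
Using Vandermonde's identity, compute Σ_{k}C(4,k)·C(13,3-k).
= C(4+13,3) = C(17,3) = 680.

Answer: 680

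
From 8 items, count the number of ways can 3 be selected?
56

Reasoning: C(8,3) = 8! / (3! × (8-3)!)
         = 8! / (3! × 5!)
         = 56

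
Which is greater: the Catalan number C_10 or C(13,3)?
C_10

Explanation: C_10 = C(20,10)/(10+1) = 184,756/11 = 16,796; C(13,3) = 286.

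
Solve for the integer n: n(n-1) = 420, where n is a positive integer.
21

Solution: n² − n − 420 = 0, so n = (1 ± √(1 + 4·420))/2 = (1 ± √1,681)/2 = (1 ± 41)/2, i.e. n = 21 or n = -20. Taking the positive root, n = 21 (check: 21×20 = 420).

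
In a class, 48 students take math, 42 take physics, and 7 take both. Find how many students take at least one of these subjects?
83
|A∪B| = |A|+|B|-|A∩B| = 48+42-7 = 83.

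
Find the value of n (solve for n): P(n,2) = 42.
P(n,2) = n(n−1) is increasing in n; n(n−1) ≈ (n−0.5)^2 = 42 gives n ≈ 7.0. Check: P(5,2) = 20, P(6,2) = 30, P(7,2) = 42 ✓. So n = 7.

Answer: 7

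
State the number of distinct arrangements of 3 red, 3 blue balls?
20

Reasoning: Multinomial: 6!/(3! × 3!) = 20.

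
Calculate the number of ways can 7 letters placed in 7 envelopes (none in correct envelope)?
1,854

Using D(n) = (n-1)[D(n-1) + D(n-2)]:
D(7) = (7-1) × [D(6) + D(5)]
      = 6 × [265 + 44]
      = 6 × 309
      = 1,854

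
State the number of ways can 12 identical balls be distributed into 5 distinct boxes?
1,820

Explanation: C(12+5-1, 5-1) = C(16, 4) = 1,820.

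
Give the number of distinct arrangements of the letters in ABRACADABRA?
Word has 11 letters (A=5, B=2, R=2, C=1, D=1). Arrangements: 11!/Π(k!) = 83,160.

Answer: 83,160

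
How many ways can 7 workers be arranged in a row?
5,040

Working:
Arrangements of 7 distinct objects: 7! = 5,040.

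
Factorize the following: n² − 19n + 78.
(n − 6)(n − 13)
Seek roots whose sum is 19 and product is 78: (6, 13). So n² − 19n + 78 = (n − 6)(n − 13).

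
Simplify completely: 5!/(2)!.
60

Reasoning: This equals 5×4×3 = 60.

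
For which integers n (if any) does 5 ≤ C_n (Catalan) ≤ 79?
3, 4, 5

Solution: C_2=2; C_3=5; C_4=14; C_5=42; C_6=132. So valid n = 3, 4, 5.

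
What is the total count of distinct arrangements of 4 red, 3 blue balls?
35

Solution: Multinomial: 7!/(4! × 3!) = 35.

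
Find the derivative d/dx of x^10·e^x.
Product rule: d/dx[x^10]·e^x + x^10·d/dx[e^x] = 10x^{9}e^x + x^10e^x.

Answer: (10x^9 + x^10)e^x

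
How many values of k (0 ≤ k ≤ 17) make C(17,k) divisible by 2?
14
Checking C(17,k) mod 2 for k = 0..17: divisible at k = 2, 3, 4, 5, 6, 7, 8, 9, 10, 11, 12, 13, 14, 15. That's 14 values.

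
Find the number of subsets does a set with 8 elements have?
Each element can be included or excluded: 2^8 = 256.

Answer: 256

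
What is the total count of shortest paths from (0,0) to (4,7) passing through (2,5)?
126

Working:
To (2,5): C(7,2)=21. From there: C(4,2)=6. Total: 126.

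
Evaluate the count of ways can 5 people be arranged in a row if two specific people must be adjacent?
48

Solution: Treat pair as unit: (5-1)! arrangements × 2 internal orders = 48.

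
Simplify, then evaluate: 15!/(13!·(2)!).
This is C(15,13) = 105.

Answer: 105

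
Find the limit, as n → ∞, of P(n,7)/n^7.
1
P(n,7) = n(n-1)···(n-6) ≈ n^7 for large n. Limit = 1.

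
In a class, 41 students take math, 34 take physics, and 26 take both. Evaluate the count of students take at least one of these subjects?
49

Reasoning: |A∪B| = |A|+|B|-|A∩B| = 41+34-26 = 49.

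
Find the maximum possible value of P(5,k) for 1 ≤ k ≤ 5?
120
P(5,k) increases in k, so maximum at k = 5: 5! = 120.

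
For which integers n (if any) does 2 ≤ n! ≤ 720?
2, 3, 4, 5, 6
n! is strictly increasing; 2! = 2 and 6! = 720, so valid n = 2, 3, 4, 5, 6.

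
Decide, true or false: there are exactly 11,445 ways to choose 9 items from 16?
C(16,9) = 11,440 ≠ 11445.

Answer: False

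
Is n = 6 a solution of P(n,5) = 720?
Yes

P(6,5) = 6·5·4·3·2 = 720, which equals 720.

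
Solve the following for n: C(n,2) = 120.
C(n,2) = n(n−1)/2! is increasing in n, and n(n−1) = 2!·120 = 240 ≈ (n−0.5)^2 gives n ≈ 16.0. Check: C(14,2) = 91, C(15,2) = 105, C(16,2) = 120 ✓. So n = 16.

Answer: 16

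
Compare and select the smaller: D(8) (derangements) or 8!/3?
8!/3

D(8) = (8-1)·[D(7) + D(6)] = 7·[1,854 + 265] = 14,833; 8!/3 = 40,320/3 = 13,440.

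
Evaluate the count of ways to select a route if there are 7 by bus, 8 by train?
15

Solution: By the addition principle: 7 + 8 = 15.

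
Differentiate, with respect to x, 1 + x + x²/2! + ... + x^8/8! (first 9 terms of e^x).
1 + x + x²/2! + ... + x^7/7!

Solution: Differentiating term by term gives the first 8 terms of e^x.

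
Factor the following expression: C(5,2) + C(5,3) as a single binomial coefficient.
C(6,3)

By Pascal's identity: C(5,2) + C(5,3) = C(6,3) = 20.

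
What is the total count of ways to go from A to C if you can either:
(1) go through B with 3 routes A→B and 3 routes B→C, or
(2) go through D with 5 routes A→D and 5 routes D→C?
34

Reasoning: Route via B: 3×3=9. Route via D: 5×5=25. Total: 34.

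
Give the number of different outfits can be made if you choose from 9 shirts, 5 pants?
45

Working:
By the multiplication principle: 9 × 5 = 45.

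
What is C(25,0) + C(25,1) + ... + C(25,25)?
33,554,432

Reasoning: Sum of binomial coefficients = 2^25 = 33,554,432.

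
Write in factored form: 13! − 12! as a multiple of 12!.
12 × 12! = 5,748,019,200

Working:
13! − 12! = 13·12! − 12! = (13 − 1)·12! = 12 × 12! = 5,748,019,200.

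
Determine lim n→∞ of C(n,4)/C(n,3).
∞

Reasoning: C(n,4)/C(n,3) = (n-3)/4 → ∞ as n → ∞.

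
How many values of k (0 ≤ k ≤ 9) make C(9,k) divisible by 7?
Checking C(9,k) mod 7 for k = 0..9: divisible at k = 3, 4, 5, 6. That's 4 values.
Final answer: 4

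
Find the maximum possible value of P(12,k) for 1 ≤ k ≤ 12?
479,001,600

Solution: P(12,k) increases in k, so maximum at k = 12: 12! = 479,001,600.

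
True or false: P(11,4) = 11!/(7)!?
Permutation formula P(n,k) = n!/(n-k)!: 11!/7! = 39,916,800/5,040 = 7,920 = P(11,4). The statement holds.

Answer: True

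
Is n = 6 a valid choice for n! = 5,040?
No

Solution: 6! = 6·5! = 6·120 = 720, which does not equal 5,040.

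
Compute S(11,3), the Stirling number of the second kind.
Using the Stirling recurrence: S(n,k) = k·S(n-1,k) + S(n-1,k-1)
S(11,3) = 3·S(10,3) + S(10,2)
         = 3·9330 + 511
         = 27990 + 511
         = 28,501

Answer: 28,501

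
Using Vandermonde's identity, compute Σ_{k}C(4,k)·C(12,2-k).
120

Working:
= C(4+12,2) = C(16,2) = 120.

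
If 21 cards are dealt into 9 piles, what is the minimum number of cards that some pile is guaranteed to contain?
3

Working:
Pigeonhole: ⌈21/9⌉ = 3.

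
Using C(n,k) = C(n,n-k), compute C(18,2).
153

Reasoning: C(18,2) = C(18,16) = 153.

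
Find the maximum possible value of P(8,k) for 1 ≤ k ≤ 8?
40,320
P(8,k) increases in k, so maximum at k = 8: 8! = 40,320.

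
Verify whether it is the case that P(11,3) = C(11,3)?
False

P(11,3) = 990 but C(11,3) = 165; they differ by a factor of 3! = 6, so the statement does not hold.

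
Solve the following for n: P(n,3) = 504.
9

Working:
P(n,3) = n(n−1)(n−2) is increasing in n; n(n−1)(n−2) ≈ (n−1)^3 = 504 gives n ≈ 9.0. Check: P(7,3) = 210, P(8,3) = 336, P(9,3) = 504 ✓. So n = 9.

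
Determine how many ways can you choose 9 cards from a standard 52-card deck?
3,679,075,400

Explanation: C(52,9) = 3,679,075,400.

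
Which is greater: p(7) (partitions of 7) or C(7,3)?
C(7,3)
Pentagonal recurrence p(n) = p(n−1) + p(n−2) − p(n−5) − p(n−7) + …: p(7) = p(6) + p(5) − p(2) − p(0) = 11 + 7 − 2 − 1 = 15; C(7,3) = 35.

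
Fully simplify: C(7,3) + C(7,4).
70

Solution: By Pascal's identity: C(8,4) = 70.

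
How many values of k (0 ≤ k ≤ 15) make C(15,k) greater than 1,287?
8

Reasoning: Row 15 is unimodal and symmetric about k=15/2. C(15,3)=455 ≤ 1,287; C(15,4)=1,365 > 1,287; by symmetry C(15,k) > 1,287 for k = 4..11. That's 11 - 4 + 1 = 8 values.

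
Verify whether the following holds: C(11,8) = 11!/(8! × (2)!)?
The correct denominator is 8!×3!, giving C(11,8) = 165; the stated RHS is 11!/(8!×2!) = 495 ≠ 165, so the statement does not hold.

Answer: False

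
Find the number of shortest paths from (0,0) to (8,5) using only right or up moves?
Choose 8 rights from 13 moves: C(13,8) = 1,287.
Final answer: 1,287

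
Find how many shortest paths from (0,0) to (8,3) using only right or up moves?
Choose 8 rights from 11 moves: C(11,8) = 165.
Final answer: 165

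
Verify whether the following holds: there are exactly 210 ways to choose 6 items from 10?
True

Working:
C(10,6) = 210.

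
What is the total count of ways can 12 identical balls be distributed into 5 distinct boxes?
1,820

Explanation: C(12+5-1, 5-1) = C(16, 4) = 1,820.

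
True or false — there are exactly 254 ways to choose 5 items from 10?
False

C(10,5) = 252 ≠ 254.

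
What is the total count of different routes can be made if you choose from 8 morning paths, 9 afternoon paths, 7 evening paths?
504

Working:
By the multiplication principle: 8 × 9 × 7 = 504.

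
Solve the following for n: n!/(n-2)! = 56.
8

n!/(n-2)! = n×(n-1), a product of 2 consecutive integers ≈ (n−0.5)^2. 56^(1/2) + 0.5 ≈ 8.0; check n = 8: 8×7 = 56 ✓. So n = 8.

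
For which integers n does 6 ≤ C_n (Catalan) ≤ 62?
4, 5

Working:
C_3=5; C_4=14; C_5=42; C_6=132. So valid n = 4, 5.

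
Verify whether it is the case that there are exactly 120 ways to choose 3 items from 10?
True

Reasoning: C(10,3) = 120.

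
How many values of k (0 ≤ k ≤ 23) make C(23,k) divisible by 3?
6
Checking C(23,k) mod 3 for k = 0..23: divisible at k = 6, 7, 8, 15, 16, 17. That's 6 values.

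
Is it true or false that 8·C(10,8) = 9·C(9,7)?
False

Solution: Absorption identity k·C(n,k) = n·C(n-1,k-1). LHS = 8·45 = 360; RHS = 9·36 = 324.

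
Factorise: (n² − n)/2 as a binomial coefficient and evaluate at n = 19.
C(n,2); C(19,2) = 171

(n² − n)/2 = n(n−1)/2 = C(n,2). At n = 19: C(19,2) = 171.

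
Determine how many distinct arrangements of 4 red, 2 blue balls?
Multinomial: 6!/(4! × 2!) = 15.
Final answer: 15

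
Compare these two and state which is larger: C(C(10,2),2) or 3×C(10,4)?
C(C(10,2),2)

Solution: C(C(10,2),2)=990, 3×C(10,4)=630.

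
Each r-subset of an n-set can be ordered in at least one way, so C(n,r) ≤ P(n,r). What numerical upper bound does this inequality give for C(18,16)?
3,201,186,852,864,000

Working:
P(18,16) = 18·17·16·15·14·13·12·11·10·9·8·7·6·5·4·3 = 3,201,186,852,864,000, so C(18,16) ≤ 3,201,186,852,864,000. (The bound is loose by a factor of 16! = 20,922,789,888,000: C(18,16) = 3,201,186,852,864,000/20,922,789,888,000 = 153.)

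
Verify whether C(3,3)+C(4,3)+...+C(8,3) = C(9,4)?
True
Hockey stick identity gives Σ = C(9,4) = 126; RHS C(9,4) = 126.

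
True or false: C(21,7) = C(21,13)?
False

Solution: C(21,7) = 116,280 but C(21,13) = 203,490; symmetry gives C(21,7) = C(21,14), not C(21,13).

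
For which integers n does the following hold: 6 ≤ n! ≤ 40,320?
3, 4, 5, 6, 7, 8

n! is strictly increasing; 3! = 6 and 8! = 40,320, so valid n = 3, 4, 5, 6, 7, 8.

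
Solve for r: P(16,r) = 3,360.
P(16,r) = 16·15·…·(16−r+1), a product of r factors. Multiplying down from 16: 16 = 16; 16·15 = 240; 16·15·14 = 3,360 ✓ (3 factors). So r = 3.

Answer: 3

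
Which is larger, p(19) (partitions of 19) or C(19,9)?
C(19,9)

Pentagonal recurrence p(n) = p(n−1) + p(n−2) − p(n−5) − p(n−7) + …: p(19) = p(18) + p(17) − p(14) − p(12) + p(7) + p(4) = 385 + 297 − 135 − 77 + 15 + 5 = 490; C(19,9) = 92,378.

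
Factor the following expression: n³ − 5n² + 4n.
n(n − 1)(n − 4)

Reasoning: n³ − 5n² + 4n = n(n² − 5n + 4) = n(n − 1)(n − 4).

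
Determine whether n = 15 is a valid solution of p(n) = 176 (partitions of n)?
Yes
Pentagonal recurrence p(n) = p(n−1) + p(n−2) − p(n−5) − p(n−7) + …: p(15) = p(14) + p(13) − p(10) − p(8) + p(3) + p(0) = 135 + 101 − 42 − 22 + 3 + 1 = 176, which equals 176.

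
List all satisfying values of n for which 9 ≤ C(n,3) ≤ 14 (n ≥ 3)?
C(4,3)=4; C(5,3)=10; C(6,3)=20. So valid n = 5.
Final answer: 5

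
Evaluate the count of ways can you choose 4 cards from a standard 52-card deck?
C(52,4) = 270,725.

Answer: 270,725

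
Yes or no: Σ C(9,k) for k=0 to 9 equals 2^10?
No

Reasoning: Binomial theorem: Σ C(9,k) = (1+1)^9 = 2^9 = 512; RHS 2^10 = 1,024.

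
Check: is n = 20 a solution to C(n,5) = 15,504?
C(20,5) = 20·19·18·17·16/5! = 1,860,480/120 = 15,504, which equals 15,504.

Answer: Yes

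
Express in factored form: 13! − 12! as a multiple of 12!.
12 × 12! = 5,748,019,200
13! − 12! = 13·12! − 12! = (13 − 1)·12! = 12 × 12! = 5,748,019,200.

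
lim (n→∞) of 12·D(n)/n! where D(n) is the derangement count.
12/e

Reasoning: D(n)/n! → 1/e, so 12·D(n)/n! → 12/e.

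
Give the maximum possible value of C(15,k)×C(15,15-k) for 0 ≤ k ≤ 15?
41,409,225
C(15,k)·C(15,15-k) = C(15,k)², maximised at the centre k = 7: C(15,7)² = 41,409,225.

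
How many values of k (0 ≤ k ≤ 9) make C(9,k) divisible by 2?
Checking C(9,k) mod 2 for k = 0..9: divisible at k = 2, 3, 4, 5, 6, 7. That's 6 values.
Final answer: 6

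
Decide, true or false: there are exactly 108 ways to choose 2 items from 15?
False
C(15,2) = 105 ≠ 108.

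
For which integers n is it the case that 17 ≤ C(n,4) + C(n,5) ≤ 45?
6

C(5,4)+C(5,5)=6; C(6,4)+C(6,5)=21; C(7,4)+C(7,5)=56. So valid n = 6.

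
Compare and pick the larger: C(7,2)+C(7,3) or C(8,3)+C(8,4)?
C(8,3)+C(8,4)

Working:
First=56, Second=126.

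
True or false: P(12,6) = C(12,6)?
P(12,6) = 665,280 but C(12,6) = 924; they differ by a factor of 6! = 720, so the statement does not hold.

Answer: False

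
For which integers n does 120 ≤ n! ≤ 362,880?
5, 6, 7, 8, 9
n! is strictly increasing; 5! = 120 and 9! = 362,880, so valid n = 5, 6, 7, 8, 9.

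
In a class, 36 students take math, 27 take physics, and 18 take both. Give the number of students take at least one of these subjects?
45

Working:
|A∪B| = |A|+|B|-|A∩B| = 36+27-18 = 45.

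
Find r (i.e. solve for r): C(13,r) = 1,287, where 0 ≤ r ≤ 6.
5

Explanation: C(13,r) is increasing for 0 ≤ r ≤ 6. Stepping up (C(13,r+1) = C(13,r)·(13−r)/(r+1)): C(13,1) = 13, C(13,2) = 78, C(13,3) = 286, C(13,4) = 715, C(13,5) = 1,287 ✓. So r = 5.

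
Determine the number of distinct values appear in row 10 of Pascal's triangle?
6

Explanation: Row 10 has entries C(10,0)..C(10,10); by symmetry C(10,k)=C(10,10-k), giving 6 distinct values.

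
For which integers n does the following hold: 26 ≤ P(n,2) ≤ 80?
6, 7, 8, 9

P(5,2)=20; P(6,2)=30; P(7,2)=42; P(8,2)=56; P(9,2)=72; P(10,2)=90. So valid n = 6, 7, 8, 9.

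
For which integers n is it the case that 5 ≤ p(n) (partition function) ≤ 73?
4, 5, 6, 7, 8, 9, 10, 11
Tabulating p(n) via p(n) = p(n−1) + p(n−2) − p(n−5) − p(n−7) + …: p(3)=3; p(4)=5; p(5)=7; p(6)=11; p(7)=15; p(8)=22; p(9)=30; p(10)=42; p(11)=56; p(12)=77. So valid n = 4, 5, 6, 7, 8, 9, 10, 11.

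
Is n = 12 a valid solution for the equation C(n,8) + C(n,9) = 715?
Yes

Reasoning: C(12,8) + C(12,9) = 495 + 220 = 715, which equals 715.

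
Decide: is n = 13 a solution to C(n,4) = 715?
Yes
C(13,4) = 13·12·11·10/4! = 17,160/24 = 715, which equals 715.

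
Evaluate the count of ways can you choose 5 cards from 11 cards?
462

C(11,5) = 11! / (5! × (11-5)!)
         = 11! / (5! × 6!)
         = 462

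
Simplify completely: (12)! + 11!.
518,918,400

Reasoning: (12)! + 11! = (12)·11! + 11! = (12+1)·11! = 13·11! = 518,918,400.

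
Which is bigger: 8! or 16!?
16!
8!=40,320, 16!=20,922,789,888,000. 16! > 8!.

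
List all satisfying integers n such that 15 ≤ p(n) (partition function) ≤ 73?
7, 8, 9, 10, 11
Tabulating p(n) via p(n) = p(n−1) + p(n−2) − p(n−5) − p(n−7) + …: p(6)=11; p(7)=15; p(8)=22; p(9)=30; p(10)=42; p(11)=56; p(12)=77. So valid n = 7, 8, 9, 10, 11.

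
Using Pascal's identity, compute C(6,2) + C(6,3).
35
C(6,2) + C(6,3) = C(7,3) = 35.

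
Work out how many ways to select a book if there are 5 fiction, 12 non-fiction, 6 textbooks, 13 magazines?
36

Reasoning: By the addition principle: 5 + 12 + 6 + 13 = 36.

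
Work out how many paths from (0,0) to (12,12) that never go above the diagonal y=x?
208,012

Solution: Counted by the Catalan number C_12: C_12 = C(24,12)/(12+1) = 2,704,156/13 = 208,012.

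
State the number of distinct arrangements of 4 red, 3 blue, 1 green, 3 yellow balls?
46,200

Working:
Multinomial: 11!/(4! × 3! × 1! × 3!) = 46,200.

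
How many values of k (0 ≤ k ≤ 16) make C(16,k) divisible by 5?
9

Solution: Checking C(16,k) mod 5 for k = 0..16: divisible at k = 2, 3, 4, 7, 8, 9, 12, 13, 14. That's 9 values.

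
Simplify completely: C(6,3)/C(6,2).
4/3

Reasoning: C(n,k+1)/C(n,k) = (n−k)/(k+1). Here (6−2)/(2+1) = 4/3 = 4/3.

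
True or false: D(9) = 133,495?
False

Working:
Derangements of 9 elements: D(9) = (9-1)·[D(8) + D(7)] = 8·[14,833 + 1,854] = 133,496.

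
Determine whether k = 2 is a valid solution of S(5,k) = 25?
No

Working:
S(5,2) = 2·S(4,2) + S(4,1) = 2·7 + 1 = 15, which does not equal 25.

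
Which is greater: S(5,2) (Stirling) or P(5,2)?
S(5,2) = 2·S(4,2) + S(4,1) = 2·7 + 1 = 15; P(5,2) = 20.
Final answer: P(5,2)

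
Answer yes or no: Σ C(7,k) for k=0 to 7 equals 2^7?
Yes

Working:
Binomial theorem: Σ C(7,k) = (1+1)^7 = 2^7 = 128; RHS 2^7 = 128.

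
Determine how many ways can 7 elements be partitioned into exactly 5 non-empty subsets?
This equals S(7,5), the Stirling number of the 2nd kind.
Using the Stirling recurrence: S(n,k) = k·S(n-1,k) + S(n-1,k-1)
S(7,5) = 5·S(6,5) + S(6,4)
         = 5·15 + 65
         = 75 + 65
         = 140

Answer: 140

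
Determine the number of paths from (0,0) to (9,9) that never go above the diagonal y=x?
Counted by the Catalan number C_9: C_9 = C(18,9)/(9+1) = 48,620/10 = 4,862.

Answer: 4,862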